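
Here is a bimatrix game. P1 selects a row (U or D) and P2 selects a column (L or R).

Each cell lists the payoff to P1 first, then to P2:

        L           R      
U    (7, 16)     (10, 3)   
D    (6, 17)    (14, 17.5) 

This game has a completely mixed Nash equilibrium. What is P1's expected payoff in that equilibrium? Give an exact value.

First find y, the probability P2 plays L, from P1's indifference between U and D: 7y + 10(1−y) = 6y + 14(1−y), giving y = 4/5.
Since P1 is indifferent in equilibrium, P1's expected payoff equals the payoff from either row against (4/5, 1/5). Using U: 7(4/5) + 10(1/5) = 38/5.

38/5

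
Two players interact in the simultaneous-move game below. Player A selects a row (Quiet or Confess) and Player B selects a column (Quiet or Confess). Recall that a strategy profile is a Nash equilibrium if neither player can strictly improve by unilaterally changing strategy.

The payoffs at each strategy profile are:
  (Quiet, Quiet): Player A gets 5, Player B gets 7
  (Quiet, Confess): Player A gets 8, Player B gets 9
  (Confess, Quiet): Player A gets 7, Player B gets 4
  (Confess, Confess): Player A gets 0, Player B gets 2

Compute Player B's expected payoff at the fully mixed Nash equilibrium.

11/2

First find p, the probability Player A plays Quiet, from Player B's indifference between Quiet and Confess: 7p + 4(1−p) = 9p + 2(1−p), giving p = 1/2.
Since Player B is indifferent in equilibrium, Player B's expected payoff equals the payoff from either column against (1/2, 1/2). Using Quiet: 7(1/2) + 4(1/2) = 11/2.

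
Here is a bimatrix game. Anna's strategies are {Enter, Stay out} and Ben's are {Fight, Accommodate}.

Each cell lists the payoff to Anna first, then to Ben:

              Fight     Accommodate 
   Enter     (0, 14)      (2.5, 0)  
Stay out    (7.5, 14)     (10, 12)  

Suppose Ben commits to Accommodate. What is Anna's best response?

Against Accommodate, Anna earns 2.5 from Enter and 10 from Stay out.
So Stay out is the best response.

Stay out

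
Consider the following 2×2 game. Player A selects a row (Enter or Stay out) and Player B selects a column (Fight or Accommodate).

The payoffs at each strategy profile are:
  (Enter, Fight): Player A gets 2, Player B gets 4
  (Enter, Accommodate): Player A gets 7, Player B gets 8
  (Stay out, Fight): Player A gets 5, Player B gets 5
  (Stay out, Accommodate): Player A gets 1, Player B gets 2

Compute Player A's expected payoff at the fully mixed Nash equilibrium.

First find y, the probability Player B plays Fight, from Player A's indifference between Enter and Stay out: 2y + 7(1−y) = 5y + (1−y), giving y = 2/3.
Since Player A is indifferent in equilibrium, Player A's expected payoff equals the payoff from either row against (2/3, 1/3). Using Enter: 2(2/3) + 7(1/3) = 11/3.

11/3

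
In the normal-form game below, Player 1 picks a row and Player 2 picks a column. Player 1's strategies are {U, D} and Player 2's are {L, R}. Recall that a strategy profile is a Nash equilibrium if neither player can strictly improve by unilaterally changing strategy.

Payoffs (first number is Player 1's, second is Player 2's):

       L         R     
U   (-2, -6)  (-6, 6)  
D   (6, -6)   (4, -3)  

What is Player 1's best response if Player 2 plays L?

D

Against L, Player 1 earns -2 from U and 6 from D.
So D is the best response.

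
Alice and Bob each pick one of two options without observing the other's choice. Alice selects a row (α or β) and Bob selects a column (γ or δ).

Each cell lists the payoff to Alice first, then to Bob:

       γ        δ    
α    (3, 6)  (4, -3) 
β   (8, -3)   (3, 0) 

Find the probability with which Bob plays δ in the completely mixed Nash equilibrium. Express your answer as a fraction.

5/6

Let c be the probability that Bob plays γ. In a completely mixed equilibrium, Alice must be indifferent between α and β.
Alice's expected payoff from α is 3c + 4(1−c); from β it is 8c + 3(1−c).
Setting these equal: −c + 4 = 5c + 3, so c = 1/6.
Therefore Bob plays δ with probability 1 − 1/6 = 5/6.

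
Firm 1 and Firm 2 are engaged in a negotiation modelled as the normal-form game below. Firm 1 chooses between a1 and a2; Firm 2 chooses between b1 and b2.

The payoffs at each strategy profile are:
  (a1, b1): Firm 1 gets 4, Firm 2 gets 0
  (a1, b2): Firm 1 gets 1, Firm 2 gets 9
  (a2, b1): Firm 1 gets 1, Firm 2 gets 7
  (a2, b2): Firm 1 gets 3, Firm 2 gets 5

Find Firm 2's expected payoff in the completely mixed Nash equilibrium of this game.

First find x, the probability Firm 1 plays a1, from Firm 2's indifference between b1 and b2: 7(1−x) = 9x + 5(1−x), giving x = 2/11.
Since Firm 2 is indifferent in equilibrium, Firm 2's expected payoff equals the payoff from either column against (2/11, 9/11). Using b1: 7(9/11) = 63/11.

63/11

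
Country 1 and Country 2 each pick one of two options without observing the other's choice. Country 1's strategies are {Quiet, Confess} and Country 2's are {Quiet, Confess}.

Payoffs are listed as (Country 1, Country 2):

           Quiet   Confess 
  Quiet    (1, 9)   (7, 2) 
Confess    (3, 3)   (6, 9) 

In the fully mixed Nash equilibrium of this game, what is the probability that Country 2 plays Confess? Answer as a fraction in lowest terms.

2/3

Let y be the probability that Country 2 plays Quiet. In a completely mixed equilibrium, Country 1 must be indifferent between Quiet and Confess.
Country 1's expected payoff from Quiet is y + 7(1−y); from Confess it is 3y + 6(1−y).
Setting these equal: −6y + 7 = −3y + 6, so y = 1/3.
Therefore Country 2 plays Confess with probability 1 − 1/3 = 2/3.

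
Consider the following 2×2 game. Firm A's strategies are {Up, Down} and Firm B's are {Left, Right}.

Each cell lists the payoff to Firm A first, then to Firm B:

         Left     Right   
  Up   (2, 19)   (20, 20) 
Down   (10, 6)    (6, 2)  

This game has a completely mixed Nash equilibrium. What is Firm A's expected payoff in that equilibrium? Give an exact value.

First find q, the probability Firm B plays Left, from Firm A's indifference between Up and Down: 2q + 20(1−q) = 10q + 6(1−q), giving q = 7/11.
Since Firm A is indifferent in equilibrium, Firm A's expected payoff equals the payoff from either row against (7/11, 4/11). Using Up: 2(7/11) + 20(4/11) = 94/11.

94/11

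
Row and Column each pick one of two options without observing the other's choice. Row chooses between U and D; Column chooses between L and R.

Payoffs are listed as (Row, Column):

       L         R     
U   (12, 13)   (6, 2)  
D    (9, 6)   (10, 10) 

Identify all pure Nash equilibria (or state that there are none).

(U, L) and (D, R)

(U, L): Row gets 12 ≥ 9 from D, and Column gets 13 ≥ 2 from R — Nash equilibrium.
(U, R): Row prefers D (10 > 6); Column prefers L (13 > 2) — not an equilibrium.
(D, L): Row prefers U (12 > 9); Column prefers R (10 > 6) — not an equilibrium.
(D, R): Row gets 10 ≥ 6 from U, and Column gets 10 ≥ 6 from L — Nash equilibrium.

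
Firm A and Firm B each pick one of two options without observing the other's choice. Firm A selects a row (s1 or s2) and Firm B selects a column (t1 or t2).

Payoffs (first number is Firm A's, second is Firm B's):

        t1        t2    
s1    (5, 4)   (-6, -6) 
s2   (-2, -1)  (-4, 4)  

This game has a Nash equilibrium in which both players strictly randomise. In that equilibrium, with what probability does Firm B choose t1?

2/9

Let c be the probability that Firm B plays t1. In a completely mixed equilibrium, Firm A must be indifferent between s1 and s2.
Firm A's expected payoff from s1 is 5c − 6(1−c); from s2 it is −2c − 4(1−c).
Setting these equal: 11c − 6 = 2c − 4, so c = 2/9.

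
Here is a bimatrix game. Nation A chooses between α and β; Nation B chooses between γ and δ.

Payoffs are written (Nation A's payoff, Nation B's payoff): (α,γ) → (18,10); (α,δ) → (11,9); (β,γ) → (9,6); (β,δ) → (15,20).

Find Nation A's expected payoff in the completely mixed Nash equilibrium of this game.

171/13

First find q, the probability Nation B plays γ, from Nation A's indifference between α and β: 18q + 11(1−q) = 9q + 15(1−q), giving q = 4/13.
Since Nation A is indifferent in equilibrium, Nation A's expected payoff equals the payoff from either row against (4/13, 9/13). Using α: 18(4/13) + 11(9/13) = 171/13.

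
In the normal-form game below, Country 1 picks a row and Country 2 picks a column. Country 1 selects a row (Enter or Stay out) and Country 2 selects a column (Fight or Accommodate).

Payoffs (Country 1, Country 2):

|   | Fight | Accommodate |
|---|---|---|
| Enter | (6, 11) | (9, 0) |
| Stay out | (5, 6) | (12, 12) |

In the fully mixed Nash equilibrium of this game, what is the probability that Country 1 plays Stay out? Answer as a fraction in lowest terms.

11/17

Let p be the probability that Country 1 plays Enter. In a completely mixed equilibrium, Country 2 must be indifferent between Fight and Accommodate.
Country 2's expected payoff from Fight is 11p + 6(1−p); from Accommodate it is 12(1−p).
Setting these equal: 5p + 6 = −12p + 12, so p = 6/17.
Therefore Country 1 plays Stay out with probability 1 − 6/17 = 11/17.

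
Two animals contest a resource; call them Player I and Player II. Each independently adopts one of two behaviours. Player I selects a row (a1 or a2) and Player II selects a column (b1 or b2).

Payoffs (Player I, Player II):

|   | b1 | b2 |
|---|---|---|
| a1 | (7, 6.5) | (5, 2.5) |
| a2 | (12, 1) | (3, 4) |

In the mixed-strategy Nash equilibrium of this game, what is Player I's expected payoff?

First find y, the probability Player II plays b1, from Player I's indifference between a1 and a2: 7y + 5(1−y) = 12y + 3(1−y), giving y = 2/7.
Since Player I is indifferent in equilibrium, Player I's expected payoff equals the payoff from either row against (2/7, 5/7). Using a1: 7(2/7) + 5(5/7) = 39/7.

39/7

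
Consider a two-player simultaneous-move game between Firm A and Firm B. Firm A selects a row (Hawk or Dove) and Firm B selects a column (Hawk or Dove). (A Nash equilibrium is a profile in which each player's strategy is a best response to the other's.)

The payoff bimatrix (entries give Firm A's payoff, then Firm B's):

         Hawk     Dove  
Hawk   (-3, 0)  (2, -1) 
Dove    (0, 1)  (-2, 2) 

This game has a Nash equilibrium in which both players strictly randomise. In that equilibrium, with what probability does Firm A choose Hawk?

Let r be the probability that Firm A plays Hawk. In a completely mixed equilibrium, Firm B must be indifferent between Hawk and Dove.
Firm B's expected payoff from Hawk is (1−r); from Dove it is −r + 2(1−r).
Setting these equal: −r + 1 = −3r + 2, so r = 1/2.

1/2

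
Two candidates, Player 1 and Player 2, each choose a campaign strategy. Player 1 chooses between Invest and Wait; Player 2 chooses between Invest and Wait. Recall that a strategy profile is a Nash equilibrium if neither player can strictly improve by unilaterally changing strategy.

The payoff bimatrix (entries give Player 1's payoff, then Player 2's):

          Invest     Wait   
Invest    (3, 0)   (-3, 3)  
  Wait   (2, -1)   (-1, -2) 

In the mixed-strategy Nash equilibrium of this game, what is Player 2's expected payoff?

-3/4

First find x, the probability Player 1 plays Invest, from Player 2's indifference between Invest and Wait: −(1−x) = 3x − 2(1−x), giving x = 1/4.
Since Player 2 is indifferent in equilibrium, Player 2's expected payoff equals the payoff from either column against (1/4, 3/4). Using Invest: −(3/4) = -3/4.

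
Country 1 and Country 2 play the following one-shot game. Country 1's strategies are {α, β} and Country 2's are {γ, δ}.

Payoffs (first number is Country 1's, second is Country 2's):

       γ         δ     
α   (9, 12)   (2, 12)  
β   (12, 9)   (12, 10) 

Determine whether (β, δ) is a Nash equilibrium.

Yes

At (β, δ), Country 1 earns 12; switching to α would give 2, so Country 1 has no profitable deviation.
Country 2 earns 10; switching to γ would give 9, so Country 2 has no profitable deviation.
Neither player can gain by a unilateral deviation, so this profile is a Nash equilibrium.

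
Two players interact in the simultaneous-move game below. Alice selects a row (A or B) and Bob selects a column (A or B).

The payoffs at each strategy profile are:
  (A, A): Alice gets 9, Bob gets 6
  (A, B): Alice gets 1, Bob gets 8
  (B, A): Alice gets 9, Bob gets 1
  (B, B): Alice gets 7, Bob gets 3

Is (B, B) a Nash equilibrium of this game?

At (B, B), Alice earns 7; switching to A would give 1, so Alice has no profitable deviation.
Bob earns 3; switching to A would give 1, so Bob has no profitable deviation.
Neither player can gain by a unilateral deviation, so this profile is a Nash equilibrium.

Yes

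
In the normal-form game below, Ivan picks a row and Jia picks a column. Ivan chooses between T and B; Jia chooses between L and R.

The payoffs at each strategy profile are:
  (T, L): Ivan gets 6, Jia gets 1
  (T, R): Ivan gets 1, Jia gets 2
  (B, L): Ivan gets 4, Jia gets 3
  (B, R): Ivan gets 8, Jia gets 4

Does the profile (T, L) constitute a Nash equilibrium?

At (T, L), Ivan earns 6; switching to B would give 4, so Ivan has no profitable deviation.
Jia earns 1; switching to R would give 2, so Jia would deviate.
Since at least one player can profitably deviate, this is not a Nash equilibrium.

No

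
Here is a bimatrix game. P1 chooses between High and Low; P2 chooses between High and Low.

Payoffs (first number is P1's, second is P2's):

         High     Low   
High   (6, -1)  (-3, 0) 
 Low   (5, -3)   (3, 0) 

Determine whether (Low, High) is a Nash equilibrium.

No

At (Low, High), P1 earns 5; switching to High would give 6, so P1 would deviate.
P2 earns -3; switching to Low would give 0, so P2 would deviate.
Since at least one player can profitably deviate, this is not a Nash equilibrium.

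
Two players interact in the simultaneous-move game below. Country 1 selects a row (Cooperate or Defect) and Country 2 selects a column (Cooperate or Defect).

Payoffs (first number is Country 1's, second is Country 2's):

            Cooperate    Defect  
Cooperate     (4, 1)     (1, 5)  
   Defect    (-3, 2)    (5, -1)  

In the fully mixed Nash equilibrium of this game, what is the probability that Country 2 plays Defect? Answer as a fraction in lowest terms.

Let y be the probability that Country 2 plays Cooperate. In a completely mixed equilibrium, Country 1 must be indifferent between Cooperate and Defect.
Country 1's expected payoff from Cooperate is 4y + (1−y); from Defect it is −3y + 5(1−y).
Setting these equal: 3y + 1 = −8y + 5, so y = 4/11.
Therefore Country 2 plays Defect with probability 1 − 4/11 = 7/11.

7/11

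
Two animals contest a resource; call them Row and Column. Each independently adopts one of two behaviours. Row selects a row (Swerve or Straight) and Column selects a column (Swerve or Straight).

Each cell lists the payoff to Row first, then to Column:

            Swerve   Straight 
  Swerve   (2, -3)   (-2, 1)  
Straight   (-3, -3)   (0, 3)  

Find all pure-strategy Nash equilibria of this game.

(Swerve, Swerve): Column prefers Straight (1 > -3) — not an equilibrium.
(Swerve, Straight): Row prefers Straight (0 > -2) — not an equilibrium.
(Straight, Swerve): Row prefers Swerve (2 > -3); Column prefers Straight (3 > -3) — not an equilibrium.
(Straight, Straight): Row gets 0 ≥ -2 from Swerve, and Column gets 3 ≥ -3 from Swerve — Nash equilibrium.

(Straight, Straight)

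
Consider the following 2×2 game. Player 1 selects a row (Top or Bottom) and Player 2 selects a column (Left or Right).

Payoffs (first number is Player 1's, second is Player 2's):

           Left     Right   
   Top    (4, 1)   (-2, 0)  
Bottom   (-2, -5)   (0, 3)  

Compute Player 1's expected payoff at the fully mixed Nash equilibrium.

First find q, the probability Player 2 plays Left, from Player 1's indifference between Top and Bottom: 4q − 2(1−q) = −2q, giving q = 1/4.
Since Player 1 is indifferent in equilibrium, Player 1's expected payoff equals the payoff from either row against (1/4, 3/4). Using Top: 4(1/4) − 2(3/4) = -1/2.

-1/2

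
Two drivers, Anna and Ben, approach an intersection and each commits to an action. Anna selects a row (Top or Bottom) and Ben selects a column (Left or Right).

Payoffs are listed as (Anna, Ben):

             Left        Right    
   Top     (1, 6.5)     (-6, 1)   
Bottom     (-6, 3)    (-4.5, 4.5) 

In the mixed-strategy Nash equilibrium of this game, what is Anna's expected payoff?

-81/17

First find q, the probability Ben plays Left, from Anna's indifference between Top and Bottom: q − 6(1−q) = −6q − 4.5(1−q), giving q = 3/17.
Since Anna is indifferent in equilibrium, Anna's expected payoff equals the payoff from either row against (3/17, 14/17). Using Top: (3/17) − 6(14/17) = -81/17.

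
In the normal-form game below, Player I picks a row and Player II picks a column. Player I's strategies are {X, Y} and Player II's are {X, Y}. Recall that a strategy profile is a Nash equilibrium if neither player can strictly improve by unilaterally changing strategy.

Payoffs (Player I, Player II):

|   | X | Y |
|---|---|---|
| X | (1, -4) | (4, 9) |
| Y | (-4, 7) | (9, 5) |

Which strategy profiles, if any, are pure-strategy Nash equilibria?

(X, X): Player II prefers Y (9 > -4) — not an equilibrium.
(X, Y): Player I prefers Y (9 > 4) — not an equilibrium.
(Y, X): Player I prefers X (1 > -4) — not an equilibrium.
(Y, Y): Player II prefers X (7 > 5) — not an equilibrium.

none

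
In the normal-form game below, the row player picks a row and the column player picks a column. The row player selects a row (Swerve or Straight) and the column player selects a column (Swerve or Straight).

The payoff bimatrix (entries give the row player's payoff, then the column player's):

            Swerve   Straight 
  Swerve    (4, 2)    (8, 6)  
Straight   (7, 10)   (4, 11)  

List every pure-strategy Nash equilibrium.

(Swerve, Swerve): the row player prefers Straight (7 > 4); the column player prefers Straight (6 > 2) — not an equilibrium.
(Swerve, Straight): the row player gets 8 ≥ 4 from Straight, and the column player gets 6 ≥ 2 from Swerve — Nash equilibrium.
(Straight, Swerve): the column player prefers Straight (11 > 10) — not an equilibrium.
(Straight, Straight): the row player prefers Swerve (8 > 4) — not an equilibrium.

(Swerve, Straight)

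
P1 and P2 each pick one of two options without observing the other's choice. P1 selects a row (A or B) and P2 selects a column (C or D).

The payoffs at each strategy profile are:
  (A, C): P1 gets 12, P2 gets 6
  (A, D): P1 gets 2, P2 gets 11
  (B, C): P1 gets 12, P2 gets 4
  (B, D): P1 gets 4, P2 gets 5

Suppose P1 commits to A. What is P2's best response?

D

Against A, P2 earns 6 from C and 11 from D.
So D is the best response.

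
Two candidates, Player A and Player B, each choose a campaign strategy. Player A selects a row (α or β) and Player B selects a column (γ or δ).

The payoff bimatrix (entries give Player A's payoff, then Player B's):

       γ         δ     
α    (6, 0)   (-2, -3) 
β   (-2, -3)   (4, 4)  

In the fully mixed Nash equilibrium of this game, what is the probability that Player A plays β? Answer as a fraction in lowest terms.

3/10

Let x be the probability that Player A plays α. In a completely mixed equilibrium, Player B must be indifferent between γ and δ.
Player B's expected payoff from γ is −3(1−x); from δ it is −3x + 4(1−x).
Setting these equal: 3x − 3 = −7x + 4, so x = 7/10.
Therefore Player A plays β with probability 1 − 7/10 = 3/10.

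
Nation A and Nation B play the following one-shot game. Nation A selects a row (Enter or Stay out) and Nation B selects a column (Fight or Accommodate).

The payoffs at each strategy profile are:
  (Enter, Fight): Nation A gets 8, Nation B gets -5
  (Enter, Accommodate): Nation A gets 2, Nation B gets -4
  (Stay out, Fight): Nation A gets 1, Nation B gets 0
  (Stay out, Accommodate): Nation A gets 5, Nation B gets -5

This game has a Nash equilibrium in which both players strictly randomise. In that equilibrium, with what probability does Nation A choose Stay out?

Let p be the probability that Nation A plays Enter. In a completely mixed equilibrium, Nation B must be indifferent between Fight and Accommodate.
Nation B's expected payoff from Fight is −5p; from Accommodate it is −4p − 5(1−p).
Setting these equal: −5p = p − 5, so p = 5/6.
Therefore Nation A plays Stay out with probability 1 − 5/6 = 1/6.

1/6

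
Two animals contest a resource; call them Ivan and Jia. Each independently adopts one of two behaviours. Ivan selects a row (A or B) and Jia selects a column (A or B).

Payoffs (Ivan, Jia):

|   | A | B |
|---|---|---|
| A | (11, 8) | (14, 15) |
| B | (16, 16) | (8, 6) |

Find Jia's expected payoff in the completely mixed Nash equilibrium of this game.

First find p, the probability Ivan plays A, from Jia's indifference between A and B: 8p + 16(1−p) = 15p + 6(1−p), giving p = 10/17.
Since Jia is indifferent in equilibrium, Jia's expected payoff equals the payoff from either column against (10/17, 7/17). Using A: 8(10/17) + 16(7/17) = 192/17.

192/17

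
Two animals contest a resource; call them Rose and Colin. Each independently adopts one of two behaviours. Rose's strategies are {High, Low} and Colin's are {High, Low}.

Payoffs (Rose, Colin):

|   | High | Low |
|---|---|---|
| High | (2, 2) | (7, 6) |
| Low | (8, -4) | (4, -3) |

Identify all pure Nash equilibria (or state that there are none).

(High, Low)

(High, High): Rose prefers Low (8 > 2); Colin prefers Low (6 > 2) — not an equilibrium.
(High, Low): Rose gets 7 ≥ 4 from Low, and Colin gets 6 ≥ 2 from High — Nash equilibrium.
(Low, High): Colin prefers Low (-3 > -4) — not an equilibrium.
(Low, Low): Rose prefers High (7 > 4) — not an equilibrium.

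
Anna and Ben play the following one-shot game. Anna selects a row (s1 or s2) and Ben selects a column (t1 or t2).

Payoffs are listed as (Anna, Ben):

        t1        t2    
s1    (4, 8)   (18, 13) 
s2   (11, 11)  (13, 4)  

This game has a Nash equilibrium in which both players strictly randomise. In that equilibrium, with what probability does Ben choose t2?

Let y be the probability that Ben plays t1. In a completely mixed equilibrium, Anna must be indifferent between s1 and s2.
Anna's expected payoff from s1 is 4y + 18(1−y); from s2 it is 11y + 13(1−y).
Setting these equal: −14y + 18 = −2y + 13, so y = 5/12.
Therefore Ben plays t2 with probability 1 − 5/12 = 7/12.

7/12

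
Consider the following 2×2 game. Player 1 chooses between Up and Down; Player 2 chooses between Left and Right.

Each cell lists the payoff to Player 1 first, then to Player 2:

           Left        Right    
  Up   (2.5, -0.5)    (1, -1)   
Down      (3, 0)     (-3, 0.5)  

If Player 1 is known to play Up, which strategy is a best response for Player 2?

Left

Against Up, Player 2 earns -0.5 from Left and -1 from Right.
So Left is the best response.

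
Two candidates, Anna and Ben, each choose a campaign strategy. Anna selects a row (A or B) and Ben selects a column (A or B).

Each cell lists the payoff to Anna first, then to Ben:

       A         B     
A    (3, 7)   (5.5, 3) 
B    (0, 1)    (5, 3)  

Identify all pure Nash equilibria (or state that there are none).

(A, A)

(A, A): Anna gets 3 ≥ 0 from B, and Ben gets 7 ≥ 3 from B — Nash equilibrium.
(A, B): Ben prefers A (7 > 3) — not an equilibrium.
(B, A): Anna prefers A (3 > 0); Ben prefers B (3 > 1) — not an equilibrium.
(B, B): Anna prefers A (5.5 > 5) — not an equilibrium.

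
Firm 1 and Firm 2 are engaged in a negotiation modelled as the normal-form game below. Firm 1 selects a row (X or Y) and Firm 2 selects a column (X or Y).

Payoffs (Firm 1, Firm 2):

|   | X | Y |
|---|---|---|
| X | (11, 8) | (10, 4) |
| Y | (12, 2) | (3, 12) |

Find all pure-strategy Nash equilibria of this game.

none

(X, X): Firm 1 prefers Y (12 > 11) — not an equilibrium.
(X, Y): Firm 2 prefers X (8 > 4) — not an equilibrium.
(Y, X): Firm 2 prefers Y (12 > 2) — not an equilibrium.
(Y, Y): Firm 1 prefers X (10 > 3) — not an equilibrium.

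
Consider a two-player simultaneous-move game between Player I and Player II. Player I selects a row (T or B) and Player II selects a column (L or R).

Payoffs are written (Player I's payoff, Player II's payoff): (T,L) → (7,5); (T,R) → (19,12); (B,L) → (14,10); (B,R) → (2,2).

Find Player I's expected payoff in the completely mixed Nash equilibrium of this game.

First find q, the probability Player II plays L, from Player I's indifference between T and B: 7q + 19(1−q) = 14q + 2(1−q), giving q = 17/24.
Since Player I is indifferent in equilibrium, Player I's expected payoff equals the payoff from either row against (17/24, 7/24). Using T: 7(17/24) + 19(7/24) = 21/2.

21/2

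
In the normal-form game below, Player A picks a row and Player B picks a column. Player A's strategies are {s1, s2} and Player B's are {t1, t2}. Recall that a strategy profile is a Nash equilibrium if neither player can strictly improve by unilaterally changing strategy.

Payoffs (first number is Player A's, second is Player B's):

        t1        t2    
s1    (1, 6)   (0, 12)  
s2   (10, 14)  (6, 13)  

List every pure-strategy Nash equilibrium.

(s2, t1)

(s1, t1): Player A prefers s2 (10 > 1); Player B prefers t2 (12 > 6) — not an equilibrium.
(s1, t2): Player A prefers s2 (6 > 0) — not an equilibrium.
(s2, t1): Player A gets 10 ≥ 1 from s1, and Player B gets 14 ≥ 13 from t2 — Nash equilibrium.
(s2, t2): Player B prefers t1 (14 > 13) — not an equilibrium.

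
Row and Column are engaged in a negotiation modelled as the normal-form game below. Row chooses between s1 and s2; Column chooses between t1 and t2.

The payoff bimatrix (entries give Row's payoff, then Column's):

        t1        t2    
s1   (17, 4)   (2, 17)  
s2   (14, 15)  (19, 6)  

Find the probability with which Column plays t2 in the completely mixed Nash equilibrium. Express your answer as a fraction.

Let q be the probability that Column plays t1. In a completely mixed equilibrium, Row must be indifferent between s1 and s2.
Row's expected payoff from s1 is 17q + 2(1−q); from s2 it is 14q + 19(1−q).
Setting these equal: 15q + 2 = −5q + 19, so q = 17/20.
Therefore Column plays t2 with probability 1 − 17/20 = 3/20.

3/20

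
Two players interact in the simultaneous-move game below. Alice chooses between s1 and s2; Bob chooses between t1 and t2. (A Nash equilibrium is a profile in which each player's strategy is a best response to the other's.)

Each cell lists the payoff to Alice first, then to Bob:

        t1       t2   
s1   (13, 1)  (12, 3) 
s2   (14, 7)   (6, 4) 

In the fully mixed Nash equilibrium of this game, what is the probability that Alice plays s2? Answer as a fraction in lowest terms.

2/5

Let r be the probability that Alice plays s1. In a completely mixed equilibrium, Bob must be indifferent between t1 and t2.
Bob's expected payoff from t1 is r + 7(1−r); from t2 it is 3r + 4(1−r).
Setting these equal: −6r + 7 = −r + 4, so r = 3/5.
Therefore Alice plays s2 with probability 1 − 3/5 = 2/5.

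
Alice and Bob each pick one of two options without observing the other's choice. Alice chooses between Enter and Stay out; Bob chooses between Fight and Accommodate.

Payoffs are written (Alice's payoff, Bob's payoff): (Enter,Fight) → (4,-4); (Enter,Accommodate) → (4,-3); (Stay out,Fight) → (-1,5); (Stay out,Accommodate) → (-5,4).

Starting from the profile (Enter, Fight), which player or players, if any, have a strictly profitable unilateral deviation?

Alice at (Enter, Fight) earns 4; deviating to Stay out yields -1 — not better.
Bob earns -4; deviating to Accommodate yields -3 — a strict improvement.
Only Bob has a strictly profitable deviation.

Bob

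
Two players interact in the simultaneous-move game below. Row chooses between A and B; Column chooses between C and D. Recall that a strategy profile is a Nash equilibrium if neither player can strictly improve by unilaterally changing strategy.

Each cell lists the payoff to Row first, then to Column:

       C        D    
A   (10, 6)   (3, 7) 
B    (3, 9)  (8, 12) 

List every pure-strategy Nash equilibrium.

(B, D)

(A, C): Column prefers D (7 > 6) — not an equilibrium.
(A, D): Row prefers B (8 > 3) — not an equilibrium.
(B, C): Row prefers A (10 > 3); Column prefers D (12 > 9) — not an equilibrium.
(B, D): Row gets 8 ≥ 3 from A, and Column gets 12 ≥ 9 from C — Nash equilibrium.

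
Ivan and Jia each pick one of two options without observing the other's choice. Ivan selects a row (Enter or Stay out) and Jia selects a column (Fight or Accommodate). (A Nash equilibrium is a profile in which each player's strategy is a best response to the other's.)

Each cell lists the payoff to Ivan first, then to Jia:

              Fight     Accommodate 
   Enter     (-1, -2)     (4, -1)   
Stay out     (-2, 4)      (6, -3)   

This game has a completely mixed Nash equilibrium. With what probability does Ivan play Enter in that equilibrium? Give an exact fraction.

7/8

Let p be the probability that Ivan plays Enter. In a completely mixed equilibrium, Jia must be indifferent between Fight and Accommodate.
Jia's expected payoff from Fight is −2p + 4(1−p); from Accommodate it is −p − 3(1−p).
Setting these equal: −6p + 4 = 2p − 3, so p = 7/8.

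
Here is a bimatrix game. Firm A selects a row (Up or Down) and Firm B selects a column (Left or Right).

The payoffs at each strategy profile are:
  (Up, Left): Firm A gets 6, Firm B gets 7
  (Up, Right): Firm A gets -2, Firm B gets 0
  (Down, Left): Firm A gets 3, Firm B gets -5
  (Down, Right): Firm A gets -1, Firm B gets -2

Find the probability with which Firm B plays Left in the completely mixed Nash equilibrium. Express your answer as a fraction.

Let y be the probability that Firm B plays Left. In a completely mixed equilibrium, Firm A must be indifferent between Up and Down.
Firm A's expected payoff from Up is 6y − 2(1−y); from Down it is 3y − (1−y).
Setting these equal: 8y − 2 = 4y − 1, so y = 1/4.

1/4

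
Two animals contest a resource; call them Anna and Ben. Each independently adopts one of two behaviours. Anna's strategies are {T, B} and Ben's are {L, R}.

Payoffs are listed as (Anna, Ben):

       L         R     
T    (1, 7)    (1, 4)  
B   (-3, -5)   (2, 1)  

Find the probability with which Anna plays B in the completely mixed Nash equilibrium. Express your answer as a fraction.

Let x be the probability that Anna plays T. In a completely mixed equilibrium, Ben must be indifferent between L and R.
Ben's expected payoff from L is 7x − 5(1−x); from R it is 4x + (1−x).
Setting these equal: 12x − 5 = 3x + 1, so x = 2/3.
Therefore Anna plays B with probability 1 − 2/3 = 1/3.

1/3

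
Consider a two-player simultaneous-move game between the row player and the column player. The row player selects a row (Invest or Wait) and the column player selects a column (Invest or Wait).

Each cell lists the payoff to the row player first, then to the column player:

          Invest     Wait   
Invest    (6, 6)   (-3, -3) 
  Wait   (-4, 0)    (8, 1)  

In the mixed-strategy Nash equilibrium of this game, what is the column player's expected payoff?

First find x, the probability the row player plays Invest, from the column player's indifference between Invest and Wait: 6x = −3x + (1−x), giving x = 1/10.
Since the column player is indifferent in equilibrium, the column player's expected payoff equals the payoff from either column against (1/10, 9/10). Using Invest: 6(1/10) = 3/5.

3/5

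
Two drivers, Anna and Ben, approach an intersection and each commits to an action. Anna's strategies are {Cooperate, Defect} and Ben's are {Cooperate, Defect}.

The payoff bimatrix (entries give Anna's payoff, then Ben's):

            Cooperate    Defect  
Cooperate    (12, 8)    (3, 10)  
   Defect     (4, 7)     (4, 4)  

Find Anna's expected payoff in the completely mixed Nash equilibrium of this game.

First find y, the probability Ben plays Cooperate, from Anna's indifference between Cooperate and Defect: 12y + 3(1−y) = 4y + 4(1−y), giving y = 1/9.
Since Anna is indifferent in equilibrium, Anna's expected payoff equals the payoff from either row against (1/9, 8/9). Using Cooperate: 12(1/9) + 3(8/9) = 4.

4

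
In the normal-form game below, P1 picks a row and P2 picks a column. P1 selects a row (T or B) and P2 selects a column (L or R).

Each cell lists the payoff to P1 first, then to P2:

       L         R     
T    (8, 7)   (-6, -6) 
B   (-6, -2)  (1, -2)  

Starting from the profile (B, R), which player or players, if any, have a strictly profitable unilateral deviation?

P1 at (B, R) earns 1; deviating to T yields -6 — not better.
P2 earns -2; deviating to L yields -2 — not better.
Neither player can strictly improve; the profile is a Nash equilibrium.

Neither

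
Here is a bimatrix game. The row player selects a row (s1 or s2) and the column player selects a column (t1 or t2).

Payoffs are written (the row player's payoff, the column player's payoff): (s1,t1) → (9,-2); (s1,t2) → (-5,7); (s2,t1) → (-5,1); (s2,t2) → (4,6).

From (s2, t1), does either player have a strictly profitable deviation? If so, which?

Both

The row player at (s2, t1) earns -5; deviating to s1 yields 9 — a strict improvement.
The column player earns 1; deviating to t2 yields 6 — a strict improvement.
Both the row player and the column player have strictly profitable deviations.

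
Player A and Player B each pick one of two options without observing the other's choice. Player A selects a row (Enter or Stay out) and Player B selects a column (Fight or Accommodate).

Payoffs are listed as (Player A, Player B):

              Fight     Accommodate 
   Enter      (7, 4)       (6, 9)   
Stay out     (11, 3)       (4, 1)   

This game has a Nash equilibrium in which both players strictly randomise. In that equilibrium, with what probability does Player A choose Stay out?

Let x be the probability that Player A plays Enter. In a completely mixed equilibrium, Player B must be indifferent between Fight and Accommodate.
Player B's expected payoff from Fight is 4x + 3(1−x); from Accommodate it is 9x + (1−x).
Setting these equal: x + 3 = 8x + 1, so x = 2/7.
Therefore Player A plays Stay out with probability 1 − 2/7 = 5/7.

5/7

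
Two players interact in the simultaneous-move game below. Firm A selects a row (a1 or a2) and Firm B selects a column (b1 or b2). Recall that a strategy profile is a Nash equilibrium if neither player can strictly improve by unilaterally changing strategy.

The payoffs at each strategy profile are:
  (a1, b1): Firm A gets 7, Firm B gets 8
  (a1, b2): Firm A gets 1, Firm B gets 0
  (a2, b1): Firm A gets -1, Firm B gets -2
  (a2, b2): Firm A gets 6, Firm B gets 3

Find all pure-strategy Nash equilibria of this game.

(a1, b1): Firm A gets 7 ≥ -1 from a2, and Firm B gets 8 ≥ 0 from b2 — Nash equilibrium.
(a1, b2): Firm A prefers a2 (6 > 1); Firm B prefers b1 (8 > 0) — not an equilibrium.
(a2, b1): Firm A prefers a1 (7 > -1); Firm B prefers b2 (3 > -2) — not an equilibrium.
(a2, b2): Firm A gets 6 ≥ 1 from a1, and Firm B gets 3 ≥ -2 from b1 — Nash equilibrium.

(a1, b1) and (a2, b2)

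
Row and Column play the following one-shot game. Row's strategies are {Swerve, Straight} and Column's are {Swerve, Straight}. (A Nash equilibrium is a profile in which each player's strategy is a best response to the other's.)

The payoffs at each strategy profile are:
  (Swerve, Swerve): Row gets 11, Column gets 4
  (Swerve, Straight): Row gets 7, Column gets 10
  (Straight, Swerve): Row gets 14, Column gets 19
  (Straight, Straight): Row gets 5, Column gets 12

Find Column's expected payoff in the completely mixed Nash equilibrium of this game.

First find p, the probability Row plays Swerve, from Column's indifference between Swerve and Straight: 4p + 19(1−p) = 10p + 12(1−p), giving p = 7/13.
Since Column is indifferent in equilibrium, Column's expected payoff equals the payoff from either column against (7/13, 6/13). Using Swerve: 4(7/13) + 19(6/13) = 142/13.

142/13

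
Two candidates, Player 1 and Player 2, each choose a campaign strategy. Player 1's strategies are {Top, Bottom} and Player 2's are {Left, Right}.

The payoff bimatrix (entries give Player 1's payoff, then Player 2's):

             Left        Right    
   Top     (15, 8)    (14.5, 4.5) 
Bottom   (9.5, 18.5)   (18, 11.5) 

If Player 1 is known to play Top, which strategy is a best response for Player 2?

Left

Against Top, Player 2 earns 8 from Left and 4.5 from Right.
So Left is the best response.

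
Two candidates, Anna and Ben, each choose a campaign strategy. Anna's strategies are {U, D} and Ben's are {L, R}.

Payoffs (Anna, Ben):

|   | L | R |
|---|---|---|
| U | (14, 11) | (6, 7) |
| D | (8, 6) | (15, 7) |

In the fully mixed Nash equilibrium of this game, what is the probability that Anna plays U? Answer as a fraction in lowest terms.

Let r be the probability that Anna plays U. In a completely mixed equilibrium, Ben must be indifferent between L and R.
Ben's expected payoff from L is 11r + 6(1−r); from R it is 7r + 7(1−r).
Setting these equal: 5r + 6 = 7, so r = 1/5.

1/5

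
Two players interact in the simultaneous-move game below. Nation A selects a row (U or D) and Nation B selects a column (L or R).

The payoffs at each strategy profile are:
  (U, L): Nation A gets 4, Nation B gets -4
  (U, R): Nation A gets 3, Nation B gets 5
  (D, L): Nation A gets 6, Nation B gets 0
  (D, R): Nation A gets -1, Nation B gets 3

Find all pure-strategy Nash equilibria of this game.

(U, L): Nation A prefers D (6 > 4); Nation B prefers R (5 > -4) — not an equilibrium.
(U, R): Nation A gets 3 ≥ -1 from D, and Nation B gets 5 ≥ -4 from L — Nash equilibrium.
(D, L): Nation B prefers R (3 > 0) — not an equilibrium.
(D, R): Nation A prefers U (3 > -1) — not an equilibrium.

(U, R)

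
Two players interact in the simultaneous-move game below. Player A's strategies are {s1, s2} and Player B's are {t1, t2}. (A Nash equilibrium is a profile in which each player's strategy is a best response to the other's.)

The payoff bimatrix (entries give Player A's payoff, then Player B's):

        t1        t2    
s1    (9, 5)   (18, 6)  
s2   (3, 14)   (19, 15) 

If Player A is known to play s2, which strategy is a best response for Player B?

Against s2, Player B earns 14 from t1 and 15 from t2.
So t2 is the best response.

t2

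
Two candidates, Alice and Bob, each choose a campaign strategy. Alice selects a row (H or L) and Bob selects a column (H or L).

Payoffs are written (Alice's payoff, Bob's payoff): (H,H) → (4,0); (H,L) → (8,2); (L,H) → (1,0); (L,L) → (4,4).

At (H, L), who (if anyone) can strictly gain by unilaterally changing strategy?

Alice at (H, L) earns 8; deviating to L yields 4 — not better.
Bob earns 2; deviating to H yields 0 — not better.
Neither player can strictly improve; the profile is a Nash equilibrium.

Neither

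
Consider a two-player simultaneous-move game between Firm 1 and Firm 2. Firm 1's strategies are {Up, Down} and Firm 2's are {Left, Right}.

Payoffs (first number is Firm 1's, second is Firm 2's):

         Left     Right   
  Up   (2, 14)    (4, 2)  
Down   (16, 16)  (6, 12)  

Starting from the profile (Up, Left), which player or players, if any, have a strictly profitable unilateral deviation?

Firm 1 at (Up, Left) earns 2; deviating to Down yields 16 — a strict improvement.
Firm 2 earns 14; deviating to Right yields 2 — not better.
Only Firm 1 has a strictly profitable deviation.

Firm 1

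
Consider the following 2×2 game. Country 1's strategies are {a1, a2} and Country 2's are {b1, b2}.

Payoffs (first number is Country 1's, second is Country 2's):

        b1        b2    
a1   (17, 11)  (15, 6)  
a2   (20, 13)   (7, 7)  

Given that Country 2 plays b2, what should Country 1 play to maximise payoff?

a1

Against b2, Country 1 earns 15 from a1 and 7 from a2.
So a1 is the best response.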